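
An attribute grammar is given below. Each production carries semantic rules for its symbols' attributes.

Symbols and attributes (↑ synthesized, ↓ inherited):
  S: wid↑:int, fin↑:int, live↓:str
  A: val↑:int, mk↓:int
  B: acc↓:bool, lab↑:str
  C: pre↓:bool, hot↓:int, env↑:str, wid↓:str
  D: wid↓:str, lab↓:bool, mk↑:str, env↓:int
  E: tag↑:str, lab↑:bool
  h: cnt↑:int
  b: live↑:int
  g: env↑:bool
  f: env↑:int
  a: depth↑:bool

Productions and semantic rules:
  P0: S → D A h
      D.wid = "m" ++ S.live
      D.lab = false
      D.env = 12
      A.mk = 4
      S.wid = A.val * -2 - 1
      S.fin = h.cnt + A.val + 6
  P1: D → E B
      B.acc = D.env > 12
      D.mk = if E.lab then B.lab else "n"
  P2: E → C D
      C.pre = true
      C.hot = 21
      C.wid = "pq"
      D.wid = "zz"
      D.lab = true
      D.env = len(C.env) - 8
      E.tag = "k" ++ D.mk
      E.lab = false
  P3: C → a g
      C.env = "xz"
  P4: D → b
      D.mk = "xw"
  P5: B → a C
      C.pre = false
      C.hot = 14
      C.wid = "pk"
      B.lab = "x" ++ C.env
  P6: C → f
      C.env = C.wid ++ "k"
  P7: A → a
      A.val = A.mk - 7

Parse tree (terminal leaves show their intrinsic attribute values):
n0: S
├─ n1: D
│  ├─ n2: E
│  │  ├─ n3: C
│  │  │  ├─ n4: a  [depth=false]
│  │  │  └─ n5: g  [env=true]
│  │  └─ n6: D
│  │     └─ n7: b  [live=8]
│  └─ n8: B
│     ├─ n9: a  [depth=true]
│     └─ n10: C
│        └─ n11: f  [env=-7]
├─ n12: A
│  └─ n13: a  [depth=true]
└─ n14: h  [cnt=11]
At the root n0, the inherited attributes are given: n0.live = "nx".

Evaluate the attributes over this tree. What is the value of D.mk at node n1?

"n"

1. n0.live = "nx"  [given at root]
2. n1.wid = "mnx"  ["m" ++ S.live]
3. n1.lab = false  [false]
4. n1.env = 12  [12]
5. n3.pre = true  [true]
6. n3.hot = 21  [21]
7. n3.wid = "pq"  ["pq"]
8. n4.depth = false  [terminal]
9. n5.env = true  [terminal]
10. n3.env = "xz"  ["xz"]
11. n6.wid = "zz"  ["zz"]
12. n6.lab = true  [true]
13. n6.env = -6  [len(C.env) - 8]
14. n7.live = 8  [terminal]
15. n6.mk = "xw"  ["xw"]
16. n2.tag = "kxw"  ["k" ++ D.mk]
17. n2.lab = false  [false]
18. n8.acc = false  [D.env > 12]
19. n9.depth = true  [terminal]
20. n10.pre = false  [false]
21. n10.hot = 14  [14]
22. n10.wid = "pk"  ["pk"]
23. n11.env = -7  [terminal]
24. n10.env = "pkk"  [C.wid ++ "k"]
25. n8.lab = "xpkk"  ["x" ++ C.env]
26. n1.mk = "n"  [if E.lab then B.lab else "n"]
27. n12.mk = 4  [4]
28. n13.depth = true  [terminal]
29. n12.val = -3  [A.mk - 7]
30. n14.cnt = 11  [terminal]
31. n0.wid = 5  [A.val * -2 - 1]
32. n0.fin = 14  [h.cnt + A.val + 6]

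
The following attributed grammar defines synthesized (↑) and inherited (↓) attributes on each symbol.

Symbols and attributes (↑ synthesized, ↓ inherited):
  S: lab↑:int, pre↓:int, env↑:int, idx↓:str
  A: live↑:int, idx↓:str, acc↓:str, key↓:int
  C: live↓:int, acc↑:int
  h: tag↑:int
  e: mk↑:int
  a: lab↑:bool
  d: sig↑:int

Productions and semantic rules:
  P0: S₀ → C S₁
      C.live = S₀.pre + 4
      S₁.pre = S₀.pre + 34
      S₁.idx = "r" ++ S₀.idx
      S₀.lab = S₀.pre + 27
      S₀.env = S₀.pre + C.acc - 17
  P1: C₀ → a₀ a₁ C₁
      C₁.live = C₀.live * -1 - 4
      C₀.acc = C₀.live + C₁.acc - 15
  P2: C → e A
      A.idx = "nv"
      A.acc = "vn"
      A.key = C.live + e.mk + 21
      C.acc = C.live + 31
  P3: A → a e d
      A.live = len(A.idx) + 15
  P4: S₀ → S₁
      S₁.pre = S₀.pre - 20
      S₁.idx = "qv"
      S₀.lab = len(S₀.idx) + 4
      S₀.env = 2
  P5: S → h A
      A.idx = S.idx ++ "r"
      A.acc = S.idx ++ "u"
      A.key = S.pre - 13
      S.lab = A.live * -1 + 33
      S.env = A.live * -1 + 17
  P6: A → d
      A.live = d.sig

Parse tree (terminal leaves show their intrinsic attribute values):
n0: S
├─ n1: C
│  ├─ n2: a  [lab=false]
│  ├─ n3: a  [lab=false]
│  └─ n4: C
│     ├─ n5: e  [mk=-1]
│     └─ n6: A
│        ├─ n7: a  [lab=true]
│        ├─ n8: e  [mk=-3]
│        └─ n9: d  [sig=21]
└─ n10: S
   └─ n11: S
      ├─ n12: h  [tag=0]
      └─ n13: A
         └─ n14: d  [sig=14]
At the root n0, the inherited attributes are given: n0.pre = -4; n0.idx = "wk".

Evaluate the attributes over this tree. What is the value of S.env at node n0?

1. n0.pre = -4  [given at root]
2. n0.idx = "wk"  [given at root]
3. n1.live = 0  [S₀.pre + 4]
4. n2.lab = false  [terminal]
5. n3.lab = false  [terminal]
6. n4.live = -4  [C₀.live * -1 - 4]
7. n5.mk = -1  [terminal]
8. n6.idx = "nv"  ["nv"]
9. n6.acc = "vn"  ["vn"]
10. n6.key = 16  [C.live + e.mk + 21]
11. n7.lab = true  [terminal]
12. n8.mk = -3  [terminal]
13. n9.sig = 21  [terminal]
14. n6.live = 17  [len(A.idx) + 15]
15. n4.acc = 27  [C.live + 31]
16. n1.acc = 12  [C₀.live + C₁.acc - 15]
17. n10.pre = 30  [S₀.pre + 34]
18. n10.idx = "rwk"  ["r" ++ S₀.idx]
19. n11.pre = 10  [S₀.pre - 20]
20. n11.idx = "qv"  ["qv"]
21. n12.tag = 0  [terminal]
22. n13.idx = "qvr"  [S.idx ++ "r"]
23. n13.acc = "qvu"  [S.idx ++ "u"]
24. n13.key = -3  [S.pre - 13]
25. n14.sig = 14  [terminal]
26. n13.live = 14  [d.sig]
27. n11.lab = 19  [A.live * -1 + 33]
28. n11.env = 3  [A.live * -1 + 17]
29. n10.lab = 7  [len(S₀.idx) + 4]
30. n10.env = 2  [2]
31. n0.lab = 23  [S₀.pre + 27]
32. n0.env = -9  [S₀.pre + C.acc - 17]

-9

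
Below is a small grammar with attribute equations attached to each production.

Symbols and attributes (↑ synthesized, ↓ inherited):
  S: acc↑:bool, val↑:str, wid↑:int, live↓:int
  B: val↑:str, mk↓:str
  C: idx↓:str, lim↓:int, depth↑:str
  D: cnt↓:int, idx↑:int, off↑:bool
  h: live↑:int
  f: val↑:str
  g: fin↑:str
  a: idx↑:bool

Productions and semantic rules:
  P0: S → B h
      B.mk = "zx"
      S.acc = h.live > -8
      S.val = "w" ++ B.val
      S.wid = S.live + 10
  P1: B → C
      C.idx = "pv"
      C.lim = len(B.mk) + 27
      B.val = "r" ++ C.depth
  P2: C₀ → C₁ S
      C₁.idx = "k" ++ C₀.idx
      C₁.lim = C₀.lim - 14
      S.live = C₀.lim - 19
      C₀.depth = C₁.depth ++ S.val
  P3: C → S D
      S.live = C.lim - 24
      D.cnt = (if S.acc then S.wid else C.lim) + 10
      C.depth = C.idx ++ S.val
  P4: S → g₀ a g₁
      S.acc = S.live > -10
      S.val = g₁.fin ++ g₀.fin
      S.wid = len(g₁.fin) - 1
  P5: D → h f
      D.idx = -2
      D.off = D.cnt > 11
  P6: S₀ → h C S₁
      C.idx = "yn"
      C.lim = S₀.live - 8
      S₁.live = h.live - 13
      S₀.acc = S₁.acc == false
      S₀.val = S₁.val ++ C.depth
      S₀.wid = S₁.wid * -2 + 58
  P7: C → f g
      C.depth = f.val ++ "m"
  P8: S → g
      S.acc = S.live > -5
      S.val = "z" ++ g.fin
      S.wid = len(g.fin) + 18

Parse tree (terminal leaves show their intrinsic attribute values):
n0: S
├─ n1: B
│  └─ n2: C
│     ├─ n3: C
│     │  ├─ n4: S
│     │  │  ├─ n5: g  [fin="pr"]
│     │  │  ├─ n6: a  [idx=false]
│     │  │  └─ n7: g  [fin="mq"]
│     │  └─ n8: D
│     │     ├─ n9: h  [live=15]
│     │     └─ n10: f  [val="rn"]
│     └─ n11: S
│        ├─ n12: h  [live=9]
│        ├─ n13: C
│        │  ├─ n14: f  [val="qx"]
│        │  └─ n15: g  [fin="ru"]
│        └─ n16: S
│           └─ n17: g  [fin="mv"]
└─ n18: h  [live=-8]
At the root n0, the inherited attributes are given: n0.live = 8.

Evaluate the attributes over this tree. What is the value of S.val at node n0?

1. n0.live = 8  [given at root]
2. n1.mk = "zx"  ["zx"]
3. n2.idx = "pv"  ["pv"]
4. n2.lim = 29  [len(B.mk) + 27]
5. n3.idx = "kpv"  ["k" ++ C₀.idx]
6. n3.lim = 15  [C₀.lim - 14]
7. n4.live = -9  [C.lim - 24]
8. n5.fin = "pr"  [terminal]
9. n6.idx = false  [terminal]
10. n7.fin = "mq"  [terminal]
11. n4.acc = true  [S.live > -10]
12. n4.val = "mqpr"  [g₁.fin ++ g₀.fin]
13. n4.wid = 1  [len(g₁.fin) - 1]
14. n8.cnt = 11  [(if S.acc then S.wid else C.lim) + 10]
15. n9.live = 15  [terminal]
16. n10.val = "rn"  [terminal]
17. n8.idx = -2  [-2]
18. n8.off = false  [D.cnt > 11]
19. n3.depth = "kpvmqpr"  [C.idx ++ S.val]
20. n11.live = 10  [C₀.lim - 19]
21. n12.live = 9  [terminal]
22. n13.idx = "yn"  ["yn"]
23. n13.lim = 2  [S₀.live - 8]
24. n14.val = "qx"  [terminal]
25. n15.fin = "ru"  [terminal]
26. n13.depth = "qxm"  [f.val ++ "m"]
27. n16.live = -4  [h.live - 13]
28. n17.fin = "mv"  [terminal]
29. n16.acc = true  [S.live > -5]
30. n16.val = "zmv"  ["z" ++ g.fin]
31. n16.wid = 20  [len(g.fin) + 18]
32. n11.acc = false  [S₁.acc == false]
33. n11.val = "zmvqxm"  [S₁.val ++ C.depth]
34. n11.wid = 18  [S₁.wid * -2 + 58]
35. n2.depth = "kpvmqprzmvqxm"  [C₁.depth ++ S.val]
36. n1.val = "rkpvmqprzmvqxm"  ["r" ++ C.depth]
37. n18.live = -8  [terminal]
38. n0.acc = false  [h.live > -8]
39. n0.val = "wrkpvmqprzmvqxm"  ["w" ++ B.val]
40. n0.wid = 18  [S.live + 10]

"wrkpvmqprzmvqxm"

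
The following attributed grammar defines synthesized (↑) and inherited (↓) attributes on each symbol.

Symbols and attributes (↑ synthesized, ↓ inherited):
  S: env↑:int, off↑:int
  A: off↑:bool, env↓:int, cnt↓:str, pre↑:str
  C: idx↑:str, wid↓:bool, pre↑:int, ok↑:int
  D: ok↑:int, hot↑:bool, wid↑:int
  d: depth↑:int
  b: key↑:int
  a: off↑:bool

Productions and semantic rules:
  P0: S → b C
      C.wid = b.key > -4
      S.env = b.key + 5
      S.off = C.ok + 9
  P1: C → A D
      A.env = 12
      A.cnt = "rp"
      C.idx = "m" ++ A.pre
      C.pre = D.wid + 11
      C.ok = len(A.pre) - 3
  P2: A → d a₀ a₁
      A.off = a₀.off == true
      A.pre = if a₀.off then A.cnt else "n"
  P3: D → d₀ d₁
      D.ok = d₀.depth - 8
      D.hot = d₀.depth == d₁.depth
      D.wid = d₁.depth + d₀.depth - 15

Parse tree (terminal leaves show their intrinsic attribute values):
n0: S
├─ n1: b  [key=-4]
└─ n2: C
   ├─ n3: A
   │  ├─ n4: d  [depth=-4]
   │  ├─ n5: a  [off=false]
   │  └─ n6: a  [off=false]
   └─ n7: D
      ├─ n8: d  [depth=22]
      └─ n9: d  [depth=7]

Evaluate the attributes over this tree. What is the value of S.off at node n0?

1. n1.key = -4  [terminal]
2. n2.wid = false  [b.key > -4]
3. n3.env = 12  [12]
4. n3.cnt = "rp"  ["rp"]
5. n4.depth = -4  [terminal]
6. n5.off = false  [terminal]
7. n6.off = false  [terminal]
8. n3.off = false  [a₀.off == true]
9. n3.pre = "n"  [if a₀.off then A.cnt else "n"]
10. n8.depth = 22  [terminal]
11. n9.depth = 7  [terminal]
12. n7.ok = 14  [d₀.depth - 8]
13. n7.hot = false  [d₀.depth == d₁.depth]
14. n7.wid = 14  [d₁.depth + d₀.depth - 15]
15. n2.idx = "mn"  ["m" ++ A.pre]
16. n2.pre = 25  [D.wid + 11]
17. n2.ok = -2  [len(A.pre) - 3]
18. n0.env = 1  [b.key + 5]
19. n0.off = 7  [C.ok + 9]

7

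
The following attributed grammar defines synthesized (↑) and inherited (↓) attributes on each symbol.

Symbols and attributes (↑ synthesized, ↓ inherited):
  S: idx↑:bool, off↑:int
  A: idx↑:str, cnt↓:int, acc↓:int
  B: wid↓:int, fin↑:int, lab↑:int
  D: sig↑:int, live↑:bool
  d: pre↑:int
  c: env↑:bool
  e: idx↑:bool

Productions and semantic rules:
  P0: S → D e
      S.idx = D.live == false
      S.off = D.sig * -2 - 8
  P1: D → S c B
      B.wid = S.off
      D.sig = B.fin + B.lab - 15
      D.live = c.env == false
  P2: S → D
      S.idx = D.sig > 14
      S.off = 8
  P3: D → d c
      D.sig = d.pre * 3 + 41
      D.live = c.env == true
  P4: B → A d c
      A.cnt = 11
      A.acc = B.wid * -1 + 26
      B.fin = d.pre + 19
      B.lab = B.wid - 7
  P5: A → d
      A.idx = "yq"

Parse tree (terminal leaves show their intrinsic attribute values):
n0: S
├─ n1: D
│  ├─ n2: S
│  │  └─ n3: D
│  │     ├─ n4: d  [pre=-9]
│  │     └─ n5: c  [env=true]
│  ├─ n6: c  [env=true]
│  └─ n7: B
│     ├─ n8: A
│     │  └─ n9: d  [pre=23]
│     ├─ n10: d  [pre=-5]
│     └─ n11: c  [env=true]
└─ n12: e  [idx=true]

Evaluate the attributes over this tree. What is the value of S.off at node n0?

-8

1. n4.pre = -9  [terminal]
2. n5.env = true  [terminal]
3. n3.sig = 14  [d.pre * 3 + 41]
4. n3.live = true  [c.env == true]
5. n2.idx = false  [D.sig > 14]
6. n2.off = 8  [8]
7. n6.env = true  [terminal]
8. n7.wid = 8  [S.off]
9. n8.cnt = 11  [11]
10. n8.acc = 18  [B.wid * -1 + 26]
11. n9.pre = 23  [terminal]
12. n8.idx = "yq"  ["yq"]
13. n10.pre = -5  [terminal]
14. n11.env = true  [terminal]
15. n7.fin = 14  [d.pre + 19]
16. n7.lab = 1  [B.wid - 7]
17. n1.sig = 0  [B.fin + B.lab - 15]
18. n1.live = false  [c.env == false]
19. n12.idx = true  [terminal]
20. n0.idx = true  [D.live == false]
21. n0.off = -8  [D.sig * -2 - 8]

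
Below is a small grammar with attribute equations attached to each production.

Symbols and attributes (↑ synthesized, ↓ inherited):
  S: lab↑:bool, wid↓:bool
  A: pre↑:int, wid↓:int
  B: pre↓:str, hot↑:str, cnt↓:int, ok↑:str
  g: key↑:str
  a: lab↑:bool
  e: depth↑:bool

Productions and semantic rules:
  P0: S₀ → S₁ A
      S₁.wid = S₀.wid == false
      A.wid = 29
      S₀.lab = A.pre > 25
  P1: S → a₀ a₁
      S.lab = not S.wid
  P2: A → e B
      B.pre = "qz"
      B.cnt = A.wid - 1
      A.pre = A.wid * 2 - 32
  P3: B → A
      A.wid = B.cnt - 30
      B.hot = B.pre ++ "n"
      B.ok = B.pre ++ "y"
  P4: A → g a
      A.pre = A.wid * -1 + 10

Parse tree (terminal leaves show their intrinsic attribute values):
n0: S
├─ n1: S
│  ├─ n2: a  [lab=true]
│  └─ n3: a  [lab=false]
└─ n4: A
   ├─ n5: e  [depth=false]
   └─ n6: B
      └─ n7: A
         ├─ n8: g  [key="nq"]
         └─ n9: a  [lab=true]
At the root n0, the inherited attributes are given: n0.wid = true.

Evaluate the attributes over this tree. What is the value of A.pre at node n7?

1. n0.wid = true  [given at root]
2. n1.wid = false  [S₀.wid == false]
3. n2.lab = true  [terminal]
4. n3.lab = false  [terminal]
5. n1.lab = true  [not S.wid]
6. n4.wid = 29  [29]
7. n5.depth = false  [terminal]
8. n6.pre = "qz"  ["qz"]
9. n6.cnt = 28  [A.wid - 1]
10. n7.wid = -2  [B.cnt - 30]
11. n8.key = "nq"  [terminal]
12. n9.lab = true  [terminal]
13. n7.pre = 12  [A.wid * -1 + 10]
14. n6.hot = "qzn"  [B.pre ++ "n"]
15. n6.ok = "qzy"  [B.pre ++ "y"]
16. n4.pre = 26  [A.wid * 2 - 32]
17. n0.lab = true  [A.pre > 25]

12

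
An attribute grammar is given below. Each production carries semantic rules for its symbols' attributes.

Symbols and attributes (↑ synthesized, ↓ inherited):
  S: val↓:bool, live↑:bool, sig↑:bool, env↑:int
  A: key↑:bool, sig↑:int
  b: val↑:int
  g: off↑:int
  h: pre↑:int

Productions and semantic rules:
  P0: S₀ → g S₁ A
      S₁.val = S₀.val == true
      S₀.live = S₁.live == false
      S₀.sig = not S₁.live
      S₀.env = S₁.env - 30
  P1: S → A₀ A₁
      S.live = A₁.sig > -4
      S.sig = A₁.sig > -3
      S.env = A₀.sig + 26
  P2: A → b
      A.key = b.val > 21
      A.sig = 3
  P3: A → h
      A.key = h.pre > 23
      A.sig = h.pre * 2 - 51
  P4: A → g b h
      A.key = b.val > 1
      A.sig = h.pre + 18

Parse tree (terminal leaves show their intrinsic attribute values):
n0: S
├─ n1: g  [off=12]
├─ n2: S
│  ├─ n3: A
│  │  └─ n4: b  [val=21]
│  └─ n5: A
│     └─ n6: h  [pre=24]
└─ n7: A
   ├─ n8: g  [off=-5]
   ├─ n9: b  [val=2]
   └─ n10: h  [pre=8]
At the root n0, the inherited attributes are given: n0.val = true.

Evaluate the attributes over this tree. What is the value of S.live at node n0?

1. n0.val = true  [given at root]
2. n1.off = 12  [terminal]
3. n2.val = true  [S₀.val == true]
4. n4.val = 21  [terminal]
5. n3.key = false  [b.val > 21]
6. n3.sig = 3  [3]
7. n6.pre = 24  [terminal]
8. n5.key = true  [h.pre > 23]
9. n5.sig = -3  [h.pre * 2 - 51]
10. n2.live = true  [A₁.sig > -4]
11. n2.sig = false  [A₁.sig > -3]
12. n2.env = 29  [A₀.sig + 26]
13. n8.off = -5  [terminal]
14. n9.val = 2  [terminal]
15. n10.pre = 8  [terminal]
16. n7.key = true  [b.val > 1]
17. n7.sig = 26  [h.pre + 18]
18. n0.live = false  [S₁.live == false]
19. n0.sig = false  [not S₁.live]
20. n0.env = -1  [S₁.env - 30]

false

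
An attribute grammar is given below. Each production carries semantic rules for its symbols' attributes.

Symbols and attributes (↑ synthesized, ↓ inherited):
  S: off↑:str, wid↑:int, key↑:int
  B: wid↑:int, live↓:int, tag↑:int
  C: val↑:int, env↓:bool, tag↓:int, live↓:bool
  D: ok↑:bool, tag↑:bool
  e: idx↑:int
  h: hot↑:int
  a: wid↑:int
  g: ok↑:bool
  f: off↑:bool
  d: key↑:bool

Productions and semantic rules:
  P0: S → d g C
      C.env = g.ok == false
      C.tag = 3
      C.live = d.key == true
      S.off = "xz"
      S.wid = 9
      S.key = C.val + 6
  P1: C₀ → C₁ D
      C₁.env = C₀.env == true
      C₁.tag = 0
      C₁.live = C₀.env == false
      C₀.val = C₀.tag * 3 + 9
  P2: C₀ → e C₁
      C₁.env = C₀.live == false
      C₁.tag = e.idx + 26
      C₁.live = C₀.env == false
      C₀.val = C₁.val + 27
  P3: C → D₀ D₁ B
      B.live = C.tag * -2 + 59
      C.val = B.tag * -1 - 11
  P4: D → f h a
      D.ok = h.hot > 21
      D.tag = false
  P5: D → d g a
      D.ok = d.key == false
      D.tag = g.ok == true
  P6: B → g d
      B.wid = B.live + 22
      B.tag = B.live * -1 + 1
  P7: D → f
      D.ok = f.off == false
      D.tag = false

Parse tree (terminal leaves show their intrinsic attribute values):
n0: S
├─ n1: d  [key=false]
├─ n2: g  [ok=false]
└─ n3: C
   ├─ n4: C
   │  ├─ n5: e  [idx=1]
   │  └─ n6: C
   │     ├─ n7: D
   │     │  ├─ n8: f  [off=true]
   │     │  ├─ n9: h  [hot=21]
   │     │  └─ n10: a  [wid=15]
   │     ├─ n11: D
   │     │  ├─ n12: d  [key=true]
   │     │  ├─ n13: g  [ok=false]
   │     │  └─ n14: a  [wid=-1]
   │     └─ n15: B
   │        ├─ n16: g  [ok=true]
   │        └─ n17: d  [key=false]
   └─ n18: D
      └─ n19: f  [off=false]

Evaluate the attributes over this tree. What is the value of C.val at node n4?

20

1. n1.key = false  [terminal]
2. n2.ok = false  [terminal]
3. n3.env = true  [g.ok == false]
4. n3.tag = 3  [3]
5. n3.live = false  [d.key == true]
6. n4.env = true  [C₀.env == true]
7. n4.tag = 0  [0]
8. n4.live = false  [C₀.env == false]
9. n5.idx = 1  [terminal]
10. n6.env = true  [C₀.live == false]
11. n6.tag = 27  [e.idx + 26]
12. n6.live = false  [C₀.env == false]
13. n8.off = true  [terminal]
14. n9.hot = 21  [terminal]
15. n10.wid = 15  [terminal]
16. n7.ok = false  [h.hot > 21]
17. n7.tag = false  [false]
18. n12.key = true  [terminal]
19. n13.ok = false  [terminal]
20. n14.wid = -1  [terminal]
21. n11.ok = false  [d.key == false]
22. n11.tag = false  [g.ok == true]
23. n15.live = 5  [C.tag * -2 + 59]
24. n16.ok = true  [terminal]
25. n17.key = false  [terminal]
26. n15.wid = 27  [B.live + 22]
27. n15.tag = -4  [B.live * -1 + 1]
28. n6.val = -7  [B.tag * -1 - 11]
29. n4.val = 20  [C₁.val + 27]
30. n19.off = false  [terminal]
31. n18.ok = true  [f.off == false]
32. n18.tag = false  [false]
33. n3.val = 18  [C₀.tag * 3 + 9]
34. n0.off = "xz"  ["xz"]
35. n0.wid = 9  [9]
36. n0.key = 24  [C.val + 6]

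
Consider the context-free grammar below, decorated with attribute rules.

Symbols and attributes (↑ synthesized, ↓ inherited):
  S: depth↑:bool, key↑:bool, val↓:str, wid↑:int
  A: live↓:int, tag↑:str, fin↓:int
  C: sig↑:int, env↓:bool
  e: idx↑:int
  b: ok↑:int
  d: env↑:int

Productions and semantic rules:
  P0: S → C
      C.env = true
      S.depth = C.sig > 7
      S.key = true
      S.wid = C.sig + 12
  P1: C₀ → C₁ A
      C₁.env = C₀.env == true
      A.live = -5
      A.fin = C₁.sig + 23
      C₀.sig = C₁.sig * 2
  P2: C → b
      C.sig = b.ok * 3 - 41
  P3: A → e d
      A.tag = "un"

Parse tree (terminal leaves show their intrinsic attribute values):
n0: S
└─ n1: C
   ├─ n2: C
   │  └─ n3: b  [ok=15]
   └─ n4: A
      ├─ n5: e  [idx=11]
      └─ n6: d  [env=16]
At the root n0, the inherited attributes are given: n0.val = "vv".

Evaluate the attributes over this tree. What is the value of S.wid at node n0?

1. n0.val = "vv"  [given at root]
2. n1.env = true  [true]
3. n2.env = true  [C₀.env == true]
4. n3.ok = 15  [terminal]
5. n2.sig = 4  [b.ok * 3 - 41]
6. n4.live = -5  [-5]
7. n4.fin = 27  [C₁.sig + 23]
8. n5.idx = 11  [terminal]
9. n6.env = 16  [terminal]
10. n4.tag = "un"  ["un"]
11. n1.sig = 8  [C₁.sig * 2]
12. n0.depth = true  [C.sig > 7]
13. n0.key = true  [true]
14. n0.wid = 20  [C.sig + 12]

20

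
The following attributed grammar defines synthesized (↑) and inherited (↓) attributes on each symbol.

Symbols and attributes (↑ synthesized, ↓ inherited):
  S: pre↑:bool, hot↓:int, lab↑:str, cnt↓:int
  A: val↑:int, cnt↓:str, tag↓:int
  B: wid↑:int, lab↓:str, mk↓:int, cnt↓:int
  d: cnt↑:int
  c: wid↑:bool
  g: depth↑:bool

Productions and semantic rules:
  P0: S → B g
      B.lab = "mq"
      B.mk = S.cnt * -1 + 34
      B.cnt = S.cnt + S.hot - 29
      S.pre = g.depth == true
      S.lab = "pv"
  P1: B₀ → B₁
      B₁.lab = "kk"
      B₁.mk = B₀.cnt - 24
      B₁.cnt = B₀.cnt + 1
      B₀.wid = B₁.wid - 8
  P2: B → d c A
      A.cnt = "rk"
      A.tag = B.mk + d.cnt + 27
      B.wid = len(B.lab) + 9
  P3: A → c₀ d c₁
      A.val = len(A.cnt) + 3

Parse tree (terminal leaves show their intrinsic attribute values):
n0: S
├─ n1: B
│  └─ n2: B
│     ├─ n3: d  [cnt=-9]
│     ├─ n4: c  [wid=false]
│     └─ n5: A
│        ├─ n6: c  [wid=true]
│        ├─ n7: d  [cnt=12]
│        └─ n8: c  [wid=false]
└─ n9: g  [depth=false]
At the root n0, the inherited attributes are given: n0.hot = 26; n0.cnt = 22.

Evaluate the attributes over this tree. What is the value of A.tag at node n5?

13

1. n0.hot = 26  [given at root]
2. n0.cnt = 22  [given at root]
3. n1.lab = "mq"  ["mq"]
4. n1.mk = 12  [S.cnt * -1 + 34]
5. n1.cnt = 19  [S.cnt + S.hot - 29]
6. n2.lab = "kk"  ["kk"]
7. n2.mk = -5  [B₀.cnt - 24]
8. n2.cnt = 20  [B₀.cnt + 1]
9. n3.cnt = -9  [terminal]
10. n4.wid = false  [terminal]
11. n5.cnt = "rk"  ["rk"]
12. n5.tag = 13  [B.mk + d.cnt + 27]
13. n6.wid = true  [terminal]
14. n7.cnt = 12  [terminal]
15. n8.wid = false  [terminal]
16. n5.val = 5  [len(A.cnt) + 3]
17. n2.wid = 11  [len(B.lab) + 9]
18. n1.wid = 3  [B₁.wid - 8]
19. n9.depth = false  [terminal]
20. n0.pre = false  [g.depth == true]
21. n0.lab = "pv"  ["pv"]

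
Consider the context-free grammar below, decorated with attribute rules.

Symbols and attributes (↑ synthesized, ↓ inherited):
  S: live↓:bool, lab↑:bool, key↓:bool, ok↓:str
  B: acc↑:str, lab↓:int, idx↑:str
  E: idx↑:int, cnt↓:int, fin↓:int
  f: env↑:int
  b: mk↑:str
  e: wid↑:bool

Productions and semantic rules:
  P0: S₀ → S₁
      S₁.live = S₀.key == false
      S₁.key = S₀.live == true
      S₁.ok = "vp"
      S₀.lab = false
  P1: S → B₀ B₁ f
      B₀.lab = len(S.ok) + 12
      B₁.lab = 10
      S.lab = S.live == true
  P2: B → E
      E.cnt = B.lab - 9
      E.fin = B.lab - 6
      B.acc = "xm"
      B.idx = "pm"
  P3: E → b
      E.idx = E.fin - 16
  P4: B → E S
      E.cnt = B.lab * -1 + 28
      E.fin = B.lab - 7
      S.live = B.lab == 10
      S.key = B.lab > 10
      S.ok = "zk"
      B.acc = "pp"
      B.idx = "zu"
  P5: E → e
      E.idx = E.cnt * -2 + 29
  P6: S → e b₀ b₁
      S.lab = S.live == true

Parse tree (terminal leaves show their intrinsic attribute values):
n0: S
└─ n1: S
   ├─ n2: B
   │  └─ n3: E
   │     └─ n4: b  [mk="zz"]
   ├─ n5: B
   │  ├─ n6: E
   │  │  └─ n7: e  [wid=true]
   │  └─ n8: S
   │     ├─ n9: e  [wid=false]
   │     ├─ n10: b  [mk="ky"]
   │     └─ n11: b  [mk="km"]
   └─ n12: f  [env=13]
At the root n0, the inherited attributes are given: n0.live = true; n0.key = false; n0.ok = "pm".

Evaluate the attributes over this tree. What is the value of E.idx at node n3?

-8

1. n0.live = true  [given at root]
2. n0.key = false  [given at root]
3. n0.ok = "pm"  [given at root]
4. n1.live = true  [S₀.key == false]
5. n1.key = true  [S₀.live == true]
6. n1.ok = "vp"  ["vp"]
7. n2.lab = 14  [len(S.ok) + 12]
8. n3.cnt = 5  [B.lab - 9]
9. n3.fin = 8  [B.lab - 6]
10. n4.mk = "zz"  [terminal]
11. n3.idx = -8  [E.fin - 16]
12. n2.acc = "xm"  ["xm"]
13. n2.idx = "pm"  ["pm"]
14. n5.lab = 10  [10]
15. n6.cnt = 18  [B.lab * -1 + 28]
16. n6.fin = 3  [B.lab - 7]
17. n7.wid = true  [terminal]
18. n6.idx = -7  [E.cnt * -2 + 29]
19. n8.live = true  [B.lab == 10]
20. n8.key = false  [B.lab > 10]
21. n8.ok = "zk"  ["zk"]
22. n9.wid = false  [terminal]
23. n10.mk = "ky"  [terminal]
24. n11.mk = "km"  [terminal]
25. n8.lab = true  [S.live == true]
26. n5.acc = "pp"  ["pp"]
27. n5.idx = "zu"  ["zu"]
28. n12.env = 13  [terminal]
29. n1.lab = true  [S.live == true]
30. n0.lab = false  [false]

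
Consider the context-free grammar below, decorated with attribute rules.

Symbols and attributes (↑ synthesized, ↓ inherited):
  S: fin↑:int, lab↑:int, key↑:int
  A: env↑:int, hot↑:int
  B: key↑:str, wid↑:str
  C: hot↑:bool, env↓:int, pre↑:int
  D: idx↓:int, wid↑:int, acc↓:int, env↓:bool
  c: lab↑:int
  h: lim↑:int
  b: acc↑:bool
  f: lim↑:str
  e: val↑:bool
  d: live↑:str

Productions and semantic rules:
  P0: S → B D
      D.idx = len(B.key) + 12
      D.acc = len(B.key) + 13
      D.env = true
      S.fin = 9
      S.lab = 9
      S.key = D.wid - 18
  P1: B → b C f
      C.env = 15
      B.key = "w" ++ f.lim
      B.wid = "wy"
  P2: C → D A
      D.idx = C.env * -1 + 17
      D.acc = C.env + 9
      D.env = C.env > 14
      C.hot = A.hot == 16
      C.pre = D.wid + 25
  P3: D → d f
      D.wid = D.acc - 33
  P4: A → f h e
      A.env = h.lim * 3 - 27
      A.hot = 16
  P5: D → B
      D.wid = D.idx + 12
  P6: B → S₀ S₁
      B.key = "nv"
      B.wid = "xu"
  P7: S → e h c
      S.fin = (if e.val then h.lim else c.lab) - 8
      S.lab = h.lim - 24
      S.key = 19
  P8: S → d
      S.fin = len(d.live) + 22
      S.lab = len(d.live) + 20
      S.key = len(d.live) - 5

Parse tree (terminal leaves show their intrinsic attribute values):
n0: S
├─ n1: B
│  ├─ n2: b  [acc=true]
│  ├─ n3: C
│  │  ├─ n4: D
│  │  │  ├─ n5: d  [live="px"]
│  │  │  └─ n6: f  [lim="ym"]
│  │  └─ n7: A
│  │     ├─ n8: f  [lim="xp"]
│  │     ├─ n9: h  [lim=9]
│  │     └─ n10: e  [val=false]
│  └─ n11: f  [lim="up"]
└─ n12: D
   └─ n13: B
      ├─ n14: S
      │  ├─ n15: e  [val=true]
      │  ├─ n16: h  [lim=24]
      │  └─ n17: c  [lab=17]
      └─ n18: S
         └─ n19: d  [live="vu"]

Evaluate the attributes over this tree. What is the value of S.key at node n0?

1. n2.acc = true  [terminal]
2. n3.env = 15  [15]
3. n4.idx = 2  [C.env * -1 + 17]
4. n4.acc = 24  [C.env + 9]
5. n4.env = true  [C.env > 14]
6. n5.live = "px"  [terminal]
7. n6.lim = "ym"  [terminal]
8. n4.wid = -9  [D.acc - 33]
9. n8.lim = "xp"  [terminal]
10. n9.lim = 9  [terminal]
11. n10.val = false  [terminal]
12. n7.env = 0  [h.lim * 3 - 27]
13. n7.hot = 16  [16]
14. n3.hot = true  [A.hot == 16]
15. n3.pre = 16  [D.wid + 25]
16. n11.lim = "up"  [terminal]
17. n1.key = "wup"  ["w" ++ f.lim]
18. n1.wid = "wy"  ["wy"]
19. n12.idx = 15  [len(B.key) + 12]
20. n12.acc = 16  [len(B.key) + 13]
21. n12.env = true  [true]
22. n15.val = true  [terminal]
23. n16.lim = 24  [terminal]
24. n17.lab = 17  [terminal]
25. n14.fin = 16  [(if e.val then h.lim else c.lab) - 8]
26. n14.lab = 0  [h.lim - 24]
27. n14.key = 19  [19]
28. n19.live = "vu"  [terminal]
29. n18.fin = 24  [len(d.live) + 22]
30. n18.lab = 22  [len(d.live) + 20]
31. n18.key = -3  [len(d.live) - 5]
32. n13.key = "nv"  ["nv"]
33. n13.wid = "xu"  ["xu"]
34. n12.wid = 27  [D.idx + 12]
35. n0.fin = 9  [9]
36. n0.lab = 9  [9]
37. n0.key = 9  [D.wid - 18]

9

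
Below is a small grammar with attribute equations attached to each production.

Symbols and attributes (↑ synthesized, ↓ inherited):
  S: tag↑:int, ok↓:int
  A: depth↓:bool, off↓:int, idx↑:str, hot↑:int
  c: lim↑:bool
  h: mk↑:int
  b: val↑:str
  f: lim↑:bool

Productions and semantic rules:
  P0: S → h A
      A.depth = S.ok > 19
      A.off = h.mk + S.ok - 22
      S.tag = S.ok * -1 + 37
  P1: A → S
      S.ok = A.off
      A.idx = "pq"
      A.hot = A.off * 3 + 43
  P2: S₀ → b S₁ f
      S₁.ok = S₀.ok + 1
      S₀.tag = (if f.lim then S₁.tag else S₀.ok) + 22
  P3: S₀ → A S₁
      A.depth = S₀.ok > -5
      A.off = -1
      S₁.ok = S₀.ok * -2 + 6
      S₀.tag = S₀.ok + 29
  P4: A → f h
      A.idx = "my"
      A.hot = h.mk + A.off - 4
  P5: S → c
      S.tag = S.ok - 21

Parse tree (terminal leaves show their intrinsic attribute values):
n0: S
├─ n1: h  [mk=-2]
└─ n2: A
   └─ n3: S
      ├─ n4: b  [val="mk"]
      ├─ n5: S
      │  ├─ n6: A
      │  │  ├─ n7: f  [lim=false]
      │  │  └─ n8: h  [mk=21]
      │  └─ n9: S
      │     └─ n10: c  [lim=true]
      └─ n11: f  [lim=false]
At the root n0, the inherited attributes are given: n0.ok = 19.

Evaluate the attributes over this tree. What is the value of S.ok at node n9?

1. n0.ok = 19  [given at root]
2. n1.mk = -2  [terminal]
3. n2.depth = false  [S.ok > 19]
4. n2.off = -5  [h.mk + S.ok - 22]
5. n3.ok = -5  [A.off]
6. n4.val = "mk"  [terminal]
7. n5.ok = -4  [S₀.ok + 1]
8. n6.depth = true  [S₀.ok > -5]
9. n6.off = -1  [-1]
10. n7.lim = false  [terminal]
11. n8.mk = 21  [terminal]
12. n6.idx = "my"  ["my"]
13. n6.hot = 16  [h.mk + A.off - 4]
14. n9.ok = 14  [S₀.ok * -2 + 6]
15. n10.lim = true  [terminal]
16. n9.tag = -7  [S.ok - 21]
17. n5.tag = 25  [S₀.ok + 29]
18. n11.lim = false  [terminal]
19. n3.tag = 17  [(if f.lim then S₁.tag else S₀.ok) + 22]
20. n2.idx = "pq"  ["pq"]
21. n2.hot = 28  [A.off * 3 + 43]
22. n0.tag = 18  [S.ok * -1 + 37]

14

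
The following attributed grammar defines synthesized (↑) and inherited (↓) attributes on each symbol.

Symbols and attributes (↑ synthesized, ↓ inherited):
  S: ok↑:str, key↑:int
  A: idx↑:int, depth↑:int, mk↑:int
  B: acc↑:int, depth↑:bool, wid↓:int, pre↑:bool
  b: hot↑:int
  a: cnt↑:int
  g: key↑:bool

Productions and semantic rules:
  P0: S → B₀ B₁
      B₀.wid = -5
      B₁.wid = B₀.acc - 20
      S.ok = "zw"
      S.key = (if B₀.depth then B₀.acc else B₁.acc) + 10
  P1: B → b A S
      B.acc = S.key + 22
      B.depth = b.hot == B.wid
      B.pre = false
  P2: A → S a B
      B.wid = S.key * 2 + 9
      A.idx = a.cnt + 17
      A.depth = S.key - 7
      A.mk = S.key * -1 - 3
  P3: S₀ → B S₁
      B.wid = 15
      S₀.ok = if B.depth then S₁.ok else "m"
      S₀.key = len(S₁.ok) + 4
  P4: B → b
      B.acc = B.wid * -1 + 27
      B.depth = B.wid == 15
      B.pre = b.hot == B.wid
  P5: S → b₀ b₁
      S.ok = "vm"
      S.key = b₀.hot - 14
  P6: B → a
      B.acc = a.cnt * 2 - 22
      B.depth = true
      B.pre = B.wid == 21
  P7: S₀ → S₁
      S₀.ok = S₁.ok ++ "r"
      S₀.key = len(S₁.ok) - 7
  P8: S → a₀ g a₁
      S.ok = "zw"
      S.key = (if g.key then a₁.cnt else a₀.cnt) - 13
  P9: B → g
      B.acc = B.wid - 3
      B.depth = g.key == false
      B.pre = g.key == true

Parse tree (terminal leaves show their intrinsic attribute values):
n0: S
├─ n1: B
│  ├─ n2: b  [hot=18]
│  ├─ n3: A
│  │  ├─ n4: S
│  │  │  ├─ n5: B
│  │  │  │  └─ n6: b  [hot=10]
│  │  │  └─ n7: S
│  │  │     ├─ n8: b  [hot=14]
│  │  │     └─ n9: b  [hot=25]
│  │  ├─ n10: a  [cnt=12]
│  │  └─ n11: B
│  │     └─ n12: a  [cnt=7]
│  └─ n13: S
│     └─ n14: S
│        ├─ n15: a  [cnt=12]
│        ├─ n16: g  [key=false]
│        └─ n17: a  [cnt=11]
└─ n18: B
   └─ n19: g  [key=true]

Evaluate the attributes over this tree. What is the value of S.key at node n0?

1. n1.wid = -5  [-5]
2. n2.hot = 18  [terminal]
3. n5.wid = 15  [15]
4. n6.hot = 10  [terminal]
5. n5.acc = 12  [B.wid * -1 + 27]
6. n5.depth = true  [B.wid == 15]
7. n5.pre = false  [b.hot == B.wid]
8. n8.hot = 14  [terminal]
9. n9.hot = 25  [terminal]
10. n7.ok = "vm"  ["vm"]
11. n7.key = 0  [b₀.hot - 14]
12. n4.ok = "vm"  [if B.depth then S₁.ok else "m"]
13. n4.key = 6  [len(S₁.ok) + 4]
14. n10.cnt = 12  [terminal]
15. n11.wid = 21  [S.key * 2 + 9]
16. n12.cnt = 7  [terminal]
17. n11.acc = -8  [a.cnt * 2 - 22]
18. n11.depth = true  [true]
19. n11.pre = true  [B.wid == 21]
20. n3.idx = 29  [a.cnt + 17]
21. n3.depth = -1  [S.key - 7]
22. n3.mk = -9  [S.key * -1 - 3]
23. n15.cnt = 12  [terminal]
24. n16.key = false  [terminal]
25. n17.cnt = 11  [terminal]
26. n14.ok = "zw"  ["zw"]
27. n14.key = -1  [(if g.key then a₁.cnt else a₀.cnt) - 13]
28. n13.ok = "zwr"  [S₁.ok ++ "r"]
29. n13.key = -5  [len(S₁.ok) - 7]
30. n1.acc = 17  [S.key + 22]
31. n1.depth = false  [b.hot == B.wid]
32. n1.pre = false  [false]
33. n18.wid = -3  [B₀.acc - 20]
34. n19.key = true  [terminal]
35. n18.acc = -6  [B.wid - 3]
36. n18.depth = false  [g.key == false]
37. n18.pre = true  [g.key == true]
38. n0.ok = "zw"  ["zw"]
39. n0.key = 4  [(if B₀.depth then B₀.acc else B₁.acc) + 10]

4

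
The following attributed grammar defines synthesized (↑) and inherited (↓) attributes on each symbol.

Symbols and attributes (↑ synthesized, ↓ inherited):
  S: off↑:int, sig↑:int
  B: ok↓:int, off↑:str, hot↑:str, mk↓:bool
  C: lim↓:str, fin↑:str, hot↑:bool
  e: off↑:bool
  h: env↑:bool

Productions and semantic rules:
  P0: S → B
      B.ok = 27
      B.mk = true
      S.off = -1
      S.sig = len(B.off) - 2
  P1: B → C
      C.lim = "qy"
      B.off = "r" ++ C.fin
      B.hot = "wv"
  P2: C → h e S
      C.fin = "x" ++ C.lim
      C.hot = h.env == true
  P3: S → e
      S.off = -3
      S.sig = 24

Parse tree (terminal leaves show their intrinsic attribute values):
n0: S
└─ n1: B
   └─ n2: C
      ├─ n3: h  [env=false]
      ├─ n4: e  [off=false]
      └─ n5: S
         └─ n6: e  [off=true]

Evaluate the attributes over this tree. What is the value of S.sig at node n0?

1. n1.ok = 27  [27]
2. n1.mk = true  [true]
3. n2.lim = "qy"  ["qy"]
4. n3.env = false  [terminal]
5. n4.off = false  [terminal]
6. n6.off = true  [terminal]
7. n5.off = -3  [-3]
8. n5.sig = 24  [24]
9. n2.fin = "xqy"  ["x" ++ C.lim]
10. n2.hot = false  [h.env == true]
11. n1.off = "rxqy"  ["r" ++ C.fin]
12. n1.hot = "wv"  ["wv"]
13. n0.off = -1  [-1]
14. n0.sig = 2  [len(B.off) - 2]

2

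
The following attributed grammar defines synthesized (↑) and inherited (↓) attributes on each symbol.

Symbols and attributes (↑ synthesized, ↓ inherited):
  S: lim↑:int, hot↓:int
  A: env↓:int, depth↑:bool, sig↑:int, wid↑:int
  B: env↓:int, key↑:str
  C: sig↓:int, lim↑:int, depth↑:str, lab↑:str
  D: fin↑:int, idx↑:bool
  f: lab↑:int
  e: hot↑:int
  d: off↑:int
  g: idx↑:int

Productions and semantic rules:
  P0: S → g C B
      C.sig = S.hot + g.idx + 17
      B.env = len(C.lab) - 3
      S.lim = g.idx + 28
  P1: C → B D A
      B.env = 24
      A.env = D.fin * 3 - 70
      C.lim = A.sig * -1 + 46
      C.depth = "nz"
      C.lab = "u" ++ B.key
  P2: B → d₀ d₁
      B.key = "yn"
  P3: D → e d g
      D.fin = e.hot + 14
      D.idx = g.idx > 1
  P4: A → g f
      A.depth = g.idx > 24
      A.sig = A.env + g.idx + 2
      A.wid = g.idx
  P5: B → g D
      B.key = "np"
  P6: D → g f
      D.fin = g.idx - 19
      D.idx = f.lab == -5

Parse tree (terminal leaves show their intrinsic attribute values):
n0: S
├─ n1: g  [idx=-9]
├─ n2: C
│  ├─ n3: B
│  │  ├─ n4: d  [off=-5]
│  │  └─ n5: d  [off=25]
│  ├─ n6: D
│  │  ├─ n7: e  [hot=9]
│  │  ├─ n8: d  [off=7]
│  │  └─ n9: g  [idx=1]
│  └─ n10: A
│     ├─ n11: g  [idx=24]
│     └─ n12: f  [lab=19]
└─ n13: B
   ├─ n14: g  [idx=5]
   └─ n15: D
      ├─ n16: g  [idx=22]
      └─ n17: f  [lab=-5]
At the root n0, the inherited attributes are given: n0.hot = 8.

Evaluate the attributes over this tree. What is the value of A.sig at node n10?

1. n0.hot = 8  [given at root]
2. n1.idx = -9  [terminal]
3. n2.sig = 16  [S.hot + g.idx + 17]
4. n3.env = 24  [24]
5. n4.off = -5  [terminal]
6. n5.off = 25  [terminal]
7. n3.key = "yn"  ["yn"]
8. n7.hot = 9  [terminal]
9. n8.off = 7  [terminal]
10. n9.idx = 1  [terminal]
11. n6.fin = 23  [e.hot + 14]
12. n6.idx = false  [g.idx > 1]
13. n10.env = -1  [D.fin * 3 - 70]
14. n11.idx = 24  [terminal]
15. n12.lab = 19  [terminal]
16. n10.depth = false  [g.idx > 24]
17. n10.sig = 25  [A.env + g.idx + 2]
18. n10.wid = 24  [g.idx]
19. n2.lim = 21  [A.sig * -1 + 46]
20. n2.depth = "nz"  ["nz"]
21. n2.lab = "uyn"  ["u" ++ B.key]
22. n13.env = 0  [len(C.lab) - 3]
23. n14.idx = 5  [terminal]
24. n16.idx = 22  [terminal]
25. n17.lab = -5  [terminal]
26. n15.fin = 3  [g.idx - 19]
27. n15.idx = true  [f.lab == -5]
28. n13.key = "np"  ["np"]
29. n0.lim = 19  [g.idx + 28]

25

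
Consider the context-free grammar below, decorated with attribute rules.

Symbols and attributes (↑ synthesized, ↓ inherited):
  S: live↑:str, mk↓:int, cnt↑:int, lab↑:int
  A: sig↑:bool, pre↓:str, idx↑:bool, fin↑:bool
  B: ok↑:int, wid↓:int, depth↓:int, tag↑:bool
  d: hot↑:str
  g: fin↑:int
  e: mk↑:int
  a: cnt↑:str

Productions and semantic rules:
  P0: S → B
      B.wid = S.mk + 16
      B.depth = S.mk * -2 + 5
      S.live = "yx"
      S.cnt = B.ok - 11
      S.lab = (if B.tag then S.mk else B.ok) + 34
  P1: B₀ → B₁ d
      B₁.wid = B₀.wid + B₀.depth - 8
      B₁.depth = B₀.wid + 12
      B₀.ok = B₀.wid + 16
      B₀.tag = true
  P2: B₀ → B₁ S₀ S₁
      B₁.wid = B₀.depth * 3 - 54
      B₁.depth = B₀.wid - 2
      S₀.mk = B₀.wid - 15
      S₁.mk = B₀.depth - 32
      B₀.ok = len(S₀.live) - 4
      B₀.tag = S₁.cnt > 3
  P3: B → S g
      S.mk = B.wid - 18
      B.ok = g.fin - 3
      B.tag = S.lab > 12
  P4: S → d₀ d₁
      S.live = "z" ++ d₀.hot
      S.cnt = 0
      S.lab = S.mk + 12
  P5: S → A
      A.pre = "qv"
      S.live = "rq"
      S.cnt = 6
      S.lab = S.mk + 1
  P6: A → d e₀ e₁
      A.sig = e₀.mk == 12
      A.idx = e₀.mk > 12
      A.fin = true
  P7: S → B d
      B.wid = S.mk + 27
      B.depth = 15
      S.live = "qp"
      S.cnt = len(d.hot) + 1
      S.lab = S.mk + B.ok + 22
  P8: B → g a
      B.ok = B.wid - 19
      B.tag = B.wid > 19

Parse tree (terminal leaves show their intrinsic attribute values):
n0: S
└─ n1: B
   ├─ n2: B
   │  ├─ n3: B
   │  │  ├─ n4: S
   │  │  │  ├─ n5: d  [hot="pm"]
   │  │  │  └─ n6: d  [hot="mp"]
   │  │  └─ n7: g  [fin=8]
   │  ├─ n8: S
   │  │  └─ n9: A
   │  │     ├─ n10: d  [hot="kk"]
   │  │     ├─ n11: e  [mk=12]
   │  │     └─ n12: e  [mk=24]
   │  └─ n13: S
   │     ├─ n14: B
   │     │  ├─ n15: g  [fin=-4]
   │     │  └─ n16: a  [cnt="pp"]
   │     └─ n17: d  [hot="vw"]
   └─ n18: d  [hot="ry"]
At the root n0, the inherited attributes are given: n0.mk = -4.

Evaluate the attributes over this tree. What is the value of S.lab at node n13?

14

1. n0.mk = -4  [given at root]
2. n1.wid = 12  [S.mk + 16]
3. n1.depth = 13  [S.mk * -2 + 5]
4. n2.wid = 17  [B₀.wid + B₀.depth - 8]
5. n2.depth = 24  [B₀.wid + 12]
6. n3.wid = 18  [B₀.depth * 3 - 54]
7. n3.depth = 15  [B₀.wid - 2]
8. n4.mk = 0  [B.wid - 18]
9. n5.hot = "pm"  [terminal]
10. n6.hot = "mp"  [terminal]
11. n4.live = "zpm"  ["z" ++ d₀.hot]
12. n4.cnt = 0  [0]
13. n4.lab = 12  [S.mk + 12]
14. n7.fin = 8  [terminal]
15. n3.ok = 5  [g.fin - 3]
16. n3.tag = false  [S.lab > 12]
17. n8.mk = 2  [B₀.wid - 15]
18. n9.pre = "qv"  ["qv"]
19. n10.hot = "kk"  [terminal]
20. n11.mk = 12  [terminal]
21. n12.mk = 24  [terminal]
22. n9.sig = true  [e₀.mk == 12]
23. n9.idx = false  [e₀.mk > 12]
24. n9.fin = true  [true]
25. n8.live = "rq"  ["rq"]
26. n8.cnt = 6  [6]
27. n8.lab = 3  [S.mk + 1]
28. n13.mk = -8  [B₀.depth - 32]
29. n14.wid = 19  [S.mk + 27]
30. n14.depth = 15  [15]
31. n15.fin = -4  [terminal]
32. n16.cnt = "pp"  [terminal]
33. n14.ok = 0  [B.wid - 19]
34. n14.tag = false  [B.wid > 19]
35. n17.hot = "vw"  [terminal]
36. n13.live = "qp"  ["qp"]
37. n13.cnt = 3  [len(d.hot) + 1]
38. n13.lab = 14  [S.mk + B.ok + 22]
39. n2.ok = -2  [len(S₀.live) - 4]
40. n2.tag = false  [S₁.cnt > 3]
41. n18.hot = "ry"  [terminal]
42. n1.ok = 28  [B₀.wid + 16]
43. n1.tag = true  [true]
44. n0.live = "yx"  ["yx"]
45. n0.cnt = 17  [B.ok - 11]
46. n0.lab = 30  [(if B.tag then S.mk else B.ok) + 34]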